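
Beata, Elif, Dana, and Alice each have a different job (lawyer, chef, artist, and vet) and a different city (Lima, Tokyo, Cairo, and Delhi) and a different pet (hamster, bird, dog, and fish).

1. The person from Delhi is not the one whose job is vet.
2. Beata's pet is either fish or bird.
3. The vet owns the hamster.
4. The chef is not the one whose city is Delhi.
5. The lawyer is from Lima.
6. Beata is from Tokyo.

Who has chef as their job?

With clues 1–6, Alice, Dana, and Elif are impossible for the one with job chef.
That leaves Beata.

Beata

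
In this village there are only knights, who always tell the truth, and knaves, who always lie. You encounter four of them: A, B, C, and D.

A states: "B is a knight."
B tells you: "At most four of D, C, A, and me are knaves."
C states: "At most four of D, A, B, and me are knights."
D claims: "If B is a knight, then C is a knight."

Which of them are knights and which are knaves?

A: knight, B: knight, C: knight, D: knight

Regardless of anyone's role, B's statement is true, so B is a knight.
With that fixed, C's statement is true, so C is a knight.
With that fixed, D's statement is true, so D is a knight.
With that fixed, A's statement is true, so A is a knight.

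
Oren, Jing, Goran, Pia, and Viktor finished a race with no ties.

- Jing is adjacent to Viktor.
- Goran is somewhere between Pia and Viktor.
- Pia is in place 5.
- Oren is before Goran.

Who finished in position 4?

With clues 1–3, Jing, Pia, and Viktor are ruled out for place 4.
With clues 1–4, Oren is ruled out for place 4.
So place 4 is Goran.

Goran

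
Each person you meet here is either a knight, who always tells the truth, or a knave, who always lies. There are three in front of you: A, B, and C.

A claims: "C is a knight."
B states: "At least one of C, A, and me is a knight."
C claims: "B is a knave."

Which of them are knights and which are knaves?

Consider A. Suppose A is a knight.
Then no assignment of the remaining roles makes every statement match its speaker's type — contradiction.
So A is a knave.
Consider B. Suppose B is a knave.
Then no assignment of the remaining roles makes every statement match its speaker's type — contradiction.
So B is a knight.
With that fixed, C's statement is false, so C is a knave.

A: knave, B: knight, C: knave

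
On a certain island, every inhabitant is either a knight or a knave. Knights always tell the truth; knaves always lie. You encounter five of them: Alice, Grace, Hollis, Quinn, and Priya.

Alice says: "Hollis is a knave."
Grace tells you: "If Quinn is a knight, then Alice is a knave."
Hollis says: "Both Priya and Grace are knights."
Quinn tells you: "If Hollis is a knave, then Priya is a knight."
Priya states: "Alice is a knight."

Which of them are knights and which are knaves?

Consider Alice. Suppose Alice is a knave.
Then no assignment of the remaining roles makes every statement match its speaker's type — contradiction.
So Alice is a knight.
With that fixed, Priya's statement is true, so Priya is a knight.
With that fixed, Quinn's statement is true, so Quinn is a knight.
With that fixed, Grace's statement is false, so Grace is a knave.
With that fixed, Hollis's statement is false, so Hollis is a knave.

Alice: knight, Grace: knave, Hollis: knave, Quinn: knight, Priya: knight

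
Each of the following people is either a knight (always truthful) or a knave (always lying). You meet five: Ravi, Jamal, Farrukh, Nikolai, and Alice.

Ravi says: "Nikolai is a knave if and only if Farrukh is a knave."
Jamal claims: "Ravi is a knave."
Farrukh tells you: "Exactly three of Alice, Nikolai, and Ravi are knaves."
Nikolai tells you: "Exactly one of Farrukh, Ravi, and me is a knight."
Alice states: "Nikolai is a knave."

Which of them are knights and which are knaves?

Ravi: knave, Jamal: knight, Farrukh: knave, Nikolai: knight, Alice: knave

Consider Ravi. Suppose Ravi is a knight.
Then no assignment of the remaining roles makes every statement match its speaker's type — contradiction.
So Ravi is a knave.
With that fixed, Jamal's statement is true, so Jamal is a knight.
Consider Farrukh. Suppose Farrukh is a knight.
Then whichever role Nikolai has, Nikolai's statement has the wrong truth value — contradiction.
So Farrukh is a knave.
Consider Nikolai. Suppose Nikolai is a knave.
Then Ravi's statement comes out true, contradicting Ravi being a knave.
So Nikolai is a knight.
With that fixed, Alice's statement is false, so Alice is a knave.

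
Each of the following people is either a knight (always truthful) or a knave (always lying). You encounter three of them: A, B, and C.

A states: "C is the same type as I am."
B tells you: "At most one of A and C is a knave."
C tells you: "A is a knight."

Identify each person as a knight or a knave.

A: knight, B: knight, C: knight

Consider A. Suppose A is a knave.
Then no assignment of the remaining roles makes every statement match its speaker's type — contradiction.
So A is a knight.
With that fixed, B's statement is true, so B is a knight.
With that fixed, C's statement is true, so C is a knight.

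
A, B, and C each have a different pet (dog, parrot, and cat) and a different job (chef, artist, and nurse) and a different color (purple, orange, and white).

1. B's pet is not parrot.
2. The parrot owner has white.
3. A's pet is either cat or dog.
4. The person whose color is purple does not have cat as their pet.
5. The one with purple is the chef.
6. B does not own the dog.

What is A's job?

chef

With clues 1–6, artist and nurse are impossible for A's job.
That leaves chef.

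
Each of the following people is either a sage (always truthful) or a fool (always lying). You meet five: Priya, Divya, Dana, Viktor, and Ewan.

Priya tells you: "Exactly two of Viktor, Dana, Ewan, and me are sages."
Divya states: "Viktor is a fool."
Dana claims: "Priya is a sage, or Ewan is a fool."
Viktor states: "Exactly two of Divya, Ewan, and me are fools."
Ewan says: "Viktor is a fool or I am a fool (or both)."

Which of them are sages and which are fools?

Consider Priya. Suppose Priya is a sage.
Then no assignment of the remaining roles makes every statement match its speaker's type — contradiction.
So Priya is a fool.
Consider Divya. Suppose Divya is a fool.
Then no assignment of the remaining roles makes every statement match its speaker's type — contradiction.
So Divya is a sage.
Consider Dana. Suppose Dana is a sage.
Then no assignment of the remaining roles makes every statement match its speaker's type — contradiction.
So Dana is a fool.
Consider Viktor. Suppose Viktor is a sage.
Then Divya's statement comes out false, contradicting Divya being a sage.
So Viktor is a fool.
With that fixed, Ewan's statement is true, so Ewan is a sage.

Priya: fool, Divya: sage, Dana: fool, Viktor: fool, Ewan: sage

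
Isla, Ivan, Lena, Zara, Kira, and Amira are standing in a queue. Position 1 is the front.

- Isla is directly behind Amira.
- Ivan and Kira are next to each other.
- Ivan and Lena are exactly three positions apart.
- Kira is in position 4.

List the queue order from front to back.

From clue 1: Isla is in {2,3,4,5,6}.
From clues 1–4: Amira → position 1, Isla → position 2, Ivan → position 3, Kira → position 4, Zara → position 5, Lena → position 6.

Amira, Isla, Ivan, Kira, Zara, Lena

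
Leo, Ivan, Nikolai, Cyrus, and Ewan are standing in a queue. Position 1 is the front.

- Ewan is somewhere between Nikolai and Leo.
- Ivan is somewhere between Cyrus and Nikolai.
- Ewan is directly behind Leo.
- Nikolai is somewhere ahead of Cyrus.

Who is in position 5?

With clue 1, Ewan is ruled out for position 5.
With clues 1–2, Ivan is ruled out for position 5.
With clues 1–3, Leo is ruled out for position 5.
With clues 1–4, Nikolai is ruled out for position 5.
So position 5 is Cyrus.

Cyrus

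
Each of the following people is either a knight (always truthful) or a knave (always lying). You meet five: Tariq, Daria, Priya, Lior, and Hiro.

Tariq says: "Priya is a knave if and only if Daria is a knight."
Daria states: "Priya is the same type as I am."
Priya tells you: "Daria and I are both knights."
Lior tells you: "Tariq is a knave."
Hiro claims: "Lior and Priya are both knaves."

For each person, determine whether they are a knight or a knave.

Consider Tariq. Suppose Tariq is a knight.
Then no assignment of the remaining roles makes every statement match its speaker's type — contradiction.
So Tariq is a knave.
With that fixed, Lior's statement is true, so Lior is a knight.
With that fixed, Hiro's statement is false, so Hiro is a knave.
Consider Daria. Suppose Daria is a knave.
Then no assignment of the remaining roles makes every statement match its speaker's type — contradiction.
So Daria is a knight.
Consider Priya. Suppose Priya is a knave.
Then Tariq's statement comes out true, contradicting Tariq being a knave.
So Priya is a knight.

Tariq: knave, Daria: knight, Priya: knight, Lior: knight, Hiro: knave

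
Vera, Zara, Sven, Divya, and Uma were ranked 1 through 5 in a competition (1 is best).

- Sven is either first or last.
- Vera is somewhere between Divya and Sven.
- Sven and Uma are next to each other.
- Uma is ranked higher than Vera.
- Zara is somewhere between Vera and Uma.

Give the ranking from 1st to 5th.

From clue 1: Sven is in {1,5}.
From clues 1–4: Sven → rank 1, Uma → rank 2.
From clues 1–5: Zara → rank 3, Vera → rank 4, Divya → rank 5.

Sven, Uma, Zara, Vera, Divya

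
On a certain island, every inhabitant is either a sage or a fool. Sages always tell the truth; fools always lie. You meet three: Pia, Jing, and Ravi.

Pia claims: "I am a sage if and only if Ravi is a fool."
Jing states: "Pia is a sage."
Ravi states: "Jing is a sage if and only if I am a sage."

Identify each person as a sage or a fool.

Consider Pia. Suppose Pia is a fool.
Then no assignment of the remaining roles makes every statement match its speaker's type — contradiction.
So Pia is a sage.
With that fixed, Jing's statement is true, so Jing is a sage.
Consider Ravi. Suppose Ravi is a sage.
Then Pia's statement comes out false, contradicting Pia being a sage.
So Ravi is a fool.

Pia: sage, Jing: sage, Ravi: fool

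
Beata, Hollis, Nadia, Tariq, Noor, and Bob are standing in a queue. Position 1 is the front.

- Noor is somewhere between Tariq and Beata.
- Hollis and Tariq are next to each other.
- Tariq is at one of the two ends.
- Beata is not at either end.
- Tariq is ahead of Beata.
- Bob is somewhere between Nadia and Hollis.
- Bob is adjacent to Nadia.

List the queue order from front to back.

Tariq, Hollis, Noor, Beata, Bob, Nadia

From clue 1: Noor is in {2,3,4,5}.
From clues 1–3: Hollis is in {2,5}.
From clues 1–5: Tariq → position 1, Hollis → position 2.
From clues 1–6: Nadia → position 6.
From clues 1–7: Noor → position 3, Beata → position 4, Bob → position 5.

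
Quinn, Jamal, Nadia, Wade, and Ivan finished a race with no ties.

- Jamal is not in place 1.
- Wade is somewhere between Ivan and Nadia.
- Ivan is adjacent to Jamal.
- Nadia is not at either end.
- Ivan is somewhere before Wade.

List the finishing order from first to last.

From clue 1: Jamal is in {2,3,4,5}.
From clues 1–2: Wade is in {2,3,4}.
From clues 1–4: Wade → place 3.
From clues 1–5: Ivan → place 1, Jamal → place 2, Nadia → place 4, Quinn → place 5.

Ivan, Jamal, Wade, Nadia, Quinn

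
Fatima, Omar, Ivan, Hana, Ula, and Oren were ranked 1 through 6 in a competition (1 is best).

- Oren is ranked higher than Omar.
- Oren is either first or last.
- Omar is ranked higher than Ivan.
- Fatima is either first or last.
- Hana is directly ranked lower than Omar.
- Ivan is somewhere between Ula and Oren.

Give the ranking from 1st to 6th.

From clue 1: Omar is in {2,3,4,5,6}.
From clues 1–2: Oren → rank 1.
From clues 1–3: Omar is in {2,3,4,5}.
From clues 1–4: Fatima → rank 6.
From clues 1–5: Omar is in {2,3}.
From clues 1–6: Omar → rank 2, Hana → rank 3, Ivan → rank 4, Ula → rank 5.

Oren, Omar, Hana, Ivan, Ula, Fatima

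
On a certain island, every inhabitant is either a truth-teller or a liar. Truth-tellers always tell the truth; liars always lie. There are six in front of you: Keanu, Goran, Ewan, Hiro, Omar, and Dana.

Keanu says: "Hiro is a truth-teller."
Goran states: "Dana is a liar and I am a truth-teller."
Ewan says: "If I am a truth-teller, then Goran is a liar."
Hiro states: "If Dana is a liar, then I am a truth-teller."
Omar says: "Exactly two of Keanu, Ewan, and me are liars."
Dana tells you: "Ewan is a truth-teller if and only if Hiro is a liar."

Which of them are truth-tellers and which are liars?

Consider Keanu. Suppose Keanu is a liar.
Then no assignment of the remaining roles makes every statement match its speaker's type — contradiction.
So Keanu is a truth-teller.
Consider Goran. Suppose Goran is a truth-teller.
Then whichever role Ewan has, Ewan's statement has the wrong truth value — contradiction.
So Goran is a liar.
With that fixed, Ewan's statement is true, so Ewan is a truth-teller.
With that fixed, Omar's statement is false, so Omar is a liar.
Consider Hiro. Suppose Hiro is a liar.
Then Keanu's statement comes out false, contradicting Keanu being a truth-teller.
So Hiro is a truth-teller.
With that fixed, Dana's statement is false, so Dana is a liar.

Keanu: truth-teller, Goran: liar, Ewan: truth-teller, Hiro: truth-teller, Omar: liar, Dana: liar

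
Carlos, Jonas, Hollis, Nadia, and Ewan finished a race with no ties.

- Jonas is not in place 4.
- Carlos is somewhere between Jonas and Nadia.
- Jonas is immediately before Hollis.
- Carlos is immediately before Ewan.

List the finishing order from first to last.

From clue 1: Jonas is in {1,2,3,5}.
From clues 1–2: Carlos is in {2,3,4}.
From clues 1–4: Jonas → place 1, Hollis → place 2, Carlos → place 3, Ewan → place 4, Nadia → place 5.

Jonas, Hollis, Carlos, Ewan, Nadia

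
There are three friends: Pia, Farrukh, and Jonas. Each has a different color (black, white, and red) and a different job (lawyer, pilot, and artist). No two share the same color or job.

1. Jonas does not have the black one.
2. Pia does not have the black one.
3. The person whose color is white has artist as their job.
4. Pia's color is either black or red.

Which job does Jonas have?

artist

With clues 1–4, lawyer and pilot are impossible for Jonas's job.
That leaves artist.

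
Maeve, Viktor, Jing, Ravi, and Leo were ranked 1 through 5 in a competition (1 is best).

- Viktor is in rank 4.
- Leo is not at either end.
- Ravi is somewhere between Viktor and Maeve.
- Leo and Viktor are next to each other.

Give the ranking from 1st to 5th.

From clue 1: Viktor → rank 4.
From clues 1–2: Leo is in {2,3}.
From clues 1–3: Maeve → rank 1, Jing → rank 5.
From clues 1–4: Ravi → rank 2, Leo → rank 3.

Maeve, Ravi, Leo, Viktor, Jing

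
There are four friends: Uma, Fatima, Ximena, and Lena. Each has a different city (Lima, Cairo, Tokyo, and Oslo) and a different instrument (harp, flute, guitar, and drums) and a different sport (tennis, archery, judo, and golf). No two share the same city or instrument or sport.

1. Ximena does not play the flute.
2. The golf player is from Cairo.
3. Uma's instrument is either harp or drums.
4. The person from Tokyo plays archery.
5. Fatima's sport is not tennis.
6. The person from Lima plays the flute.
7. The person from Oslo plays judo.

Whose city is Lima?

With clues 1–6, Uma and Ximena are impossible for the one with city Lima.
With clues 1–7, Fatima is impossible for the one with city Lima.
That leaves Lena.

Lena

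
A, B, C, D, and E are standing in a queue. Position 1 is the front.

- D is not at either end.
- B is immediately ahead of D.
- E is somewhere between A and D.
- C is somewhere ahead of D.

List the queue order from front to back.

C, B, D, E, A

From clue 1: D is in {2,3,4}.
From clues 1–2: B is in {1,2,3}.
From clues 1–3: A is in {1,4,5}.
From clues 1–4: C → position 1, B → position 2, D → position 3, E → position 4, A → position 5.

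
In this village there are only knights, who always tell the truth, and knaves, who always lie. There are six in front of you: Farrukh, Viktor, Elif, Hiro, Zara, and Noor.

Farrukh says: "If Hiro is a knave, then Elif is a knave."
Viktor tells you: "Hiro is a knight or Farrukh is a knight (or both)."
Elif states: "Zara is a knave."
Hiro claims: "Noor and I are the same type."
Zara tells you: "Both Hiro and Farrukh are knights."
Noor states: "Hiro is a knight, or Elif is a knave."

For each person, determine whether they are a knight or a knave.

Farrukh: knight, Viktor: knight, Elif: knave, Hiro: knight, Zara: knight, Noor: knight

Consider Farrukh. Suppose Farrukh is a knave.
Then no assignment of the remaining roles makes every statement match its speaker's type — contradiction.
So Farrukh is a knight.
With that fixed, Viktor's statement is true, so Viktor is a knight.
Consider Elif. Suppose Elif is a knight.
Then no assignment of the remaining roles makes every statement match its speaker's type — contradiction.
So Elif is a knave.
With that fixed, Noor's statement is true, so Noor is a knight.
Consider Hiro. Suppose Hiro is a knave.
Then no assignment of the remaining roles makes every statement match its speaker's type — contradiction.
So Hiro is a knight.
With that fixed, Zara's statement is true, so Zara is a knight.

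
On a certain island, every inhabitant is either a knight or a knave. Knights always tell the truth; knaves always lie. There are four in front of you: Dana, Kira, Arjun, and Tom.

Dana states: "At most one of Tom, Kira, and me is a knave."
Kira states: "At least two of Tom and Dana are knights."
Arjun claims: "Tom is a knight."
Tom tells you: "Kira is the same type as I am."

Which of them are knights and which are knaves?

Consider Dana. Suppose Dana is a knave.
Then no assignment of the remaining roles makes every statement match its speaker's type — contradiction.
So Dana is a knight.
Consider Kira. Suppose Kira is a knave.
Then whichever role Tom has, Tom's statement has the wrong truth value — contradiction.
So Kira is a knight.
Consider Arjun. Suppose Arjun is a knave.
Then no assignment of the remaining roles makes every statement match its speaker's type — contradiction.
So Arjun is a knight.
Consider Tom. Suppose Tom is a knave.
Then Kira's statement comes out false, contradicting Kira being a knight.
So Tom is a knight.

Dana: knight, Kira: knight, Arjun: knight, Tom: knight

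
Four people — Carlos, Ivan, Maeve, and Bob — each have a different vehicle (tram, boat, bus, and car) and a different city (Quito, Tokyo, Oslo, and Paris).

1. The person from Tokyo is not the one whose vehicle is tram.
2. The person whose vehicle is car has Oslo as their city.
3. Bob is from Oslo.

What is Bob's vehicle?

With clues 1–3, boat, bus, and tram are impossible for Bob's vehicle.
That leaves car.

car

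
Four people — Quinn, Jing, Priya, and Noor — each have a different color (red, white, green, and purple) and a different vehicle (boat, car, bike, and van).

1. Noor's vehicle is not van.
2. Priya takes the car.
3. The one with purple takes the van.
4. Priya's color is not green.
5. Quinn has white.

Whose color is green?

With clues 1–4, Priya is impossible for the one with color green.
With clues 1–5, Jing and Quinn are impossible for the one with color green.
That leaves Noor.

Noor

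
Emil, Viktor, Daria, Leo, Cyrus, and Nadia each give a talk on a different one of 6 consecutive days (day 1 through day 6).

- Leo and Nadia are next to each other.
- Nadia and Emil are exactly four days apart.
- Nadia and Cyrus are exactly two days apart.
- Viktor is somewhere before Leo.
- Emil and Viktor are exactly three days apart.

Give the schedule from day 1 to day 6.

From clues 1–2: Emil is in {1,2,5,6}.
From clues 1–3: Cyrus is in {3,4}.
From clues 1–5: Emil → day 1, Daria → day 2, Cyrus → day 3, Viktor → day 4, Nadia → day 5, Leo → day 6.

Emil, Daria, Cyrus, Viktor, Nadia, Leo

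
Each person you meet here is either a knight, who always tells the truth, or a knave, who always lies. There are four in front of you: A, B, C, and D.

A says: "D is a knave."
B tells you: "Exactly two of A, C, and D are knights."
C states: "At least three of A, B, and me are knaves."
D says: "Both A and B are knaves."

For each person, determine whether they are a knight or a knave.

A: knight, B: knave, C: knave, D: knave

Consider A. Suppose A is a knave.
Then no assignment of the remaining roles makes every statement match its speaker's type — contradiction.
So A is a knight.
With that fixed, C's statement is false, so C is a knave.
With that fixed, D's statement is false, so D is a knave.
With that fixed, B's statement is false, so B is a knave.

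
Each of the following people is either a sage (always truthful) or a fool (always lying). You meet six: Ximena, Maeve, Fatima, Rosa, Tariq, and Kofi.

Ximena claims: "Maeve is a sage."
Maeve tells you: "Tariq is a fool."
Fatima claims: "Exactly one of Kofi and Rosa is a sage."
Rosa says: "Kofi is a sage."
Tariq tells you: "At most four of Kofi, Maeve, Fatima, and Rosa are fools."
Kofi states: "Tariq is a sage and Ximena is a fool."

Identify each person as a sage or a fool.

Ximena: fool, Maeve: fool, Fatima: fool, Rosa: sage, Tariq: sage, Kofi: sage

Regardless of anyone's role, Tariq's statement is true, so Tariq is a sage.
With that fixed, Maeve's statement is false, so Maeve is a fool.
With that fixed, Ximena's statement is false, so Ximena is a fool.
With that fixed, Kofi's statement is true, so Kofi is a sage.
With that fixed, Rosa's statement is true, so Rosa is a sage.
With that fixed, Fatima's statement is false, so Fatima is a fool.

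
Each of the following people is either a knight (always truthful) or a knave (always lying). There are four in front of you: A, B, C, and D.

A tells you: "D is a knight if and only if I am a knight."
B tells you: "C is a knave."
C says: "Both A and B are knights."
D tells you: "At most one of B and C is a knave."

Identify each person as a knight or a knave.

A: knave, B: knight, C: knave, D: knight

Consider A. Suppose A is a knight.
Then no assignment of the remaining roles makes every statement match its speaker's type — contradiction.
So A is a knave.
With that fixed, C's statement is false, so C is a knave.
With that fixed, B's statement is true, so B is a knight.
With that fixed, D's statement is true, so D is a knight.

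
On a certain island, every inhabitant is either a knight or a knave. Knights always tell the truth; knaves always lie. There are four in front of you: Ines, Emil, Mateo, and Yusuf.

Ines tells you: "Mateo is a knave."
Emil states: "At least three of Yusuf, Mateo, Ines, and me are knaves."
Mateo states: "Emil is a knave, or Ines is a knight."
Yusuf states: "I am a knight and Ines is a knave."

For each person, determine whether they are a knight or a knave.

Consider Ines. Suppose Ines is a knight.
Then no assignment of the remaining roles makes every statement match its speaker's type — contradiction.
So Ines is a knave.
Consider Emil. Suppose Emil is a knight.
Then no assignment of the remaining roles makes every statement match its speaker's type — contradiction.
So Emil is a knave.
With that fixed, Mateo's statement is true, so Mateo is a knight.
Consider Yusuf. Suppose Yusuf is a knave.
Then Emil's statement comes out true, contradicting Emil being a knave.
So Yusuf is a knight.

Ines: knave, Emil: knave, Mateo: knight, Yusuf: knight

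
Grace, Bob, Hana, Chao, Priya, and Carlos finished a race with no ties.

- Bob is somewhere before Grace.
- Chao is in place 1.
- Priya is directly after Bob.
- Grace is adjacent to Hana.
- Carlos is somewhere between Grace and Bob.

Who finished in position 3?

With clues 1–2, Chao is ruled out for place 3.
With clues 1–3, Grace is ruled out for place 3.
With clues 1–4, Carlos and Hana are ruled out for place 3.
With clues 1–5, Bob is ruled out for place 3.
So place 3 is Priya.

Priya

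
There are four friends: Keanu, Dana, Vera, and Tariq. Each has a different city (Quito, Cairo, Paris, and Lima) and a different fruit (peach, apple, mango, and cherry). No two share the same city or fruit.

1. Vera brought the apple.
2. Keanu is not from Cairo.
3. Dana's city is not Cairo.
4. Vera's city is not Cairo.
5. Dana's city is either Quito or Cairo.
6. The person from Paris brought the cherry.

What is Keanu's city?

Paris

With clues 1–2, Cairo is impossible for Keanu's city.
With clues 1–5, Quito is impossible for Keanu's city.
With clues 1–6, Lima is impossible for Keanu's city.
That leaves Paris.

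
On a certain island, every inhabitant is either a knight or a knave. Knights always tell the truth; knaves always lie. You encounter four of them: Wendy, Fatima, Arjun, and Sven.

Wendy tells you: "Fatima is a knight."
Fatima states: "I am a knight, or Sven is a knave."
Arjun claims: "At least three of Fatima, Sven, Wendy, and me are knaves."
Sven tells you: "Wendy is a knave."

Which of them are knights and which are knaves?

Consider Wendy. Suppose Wendy is a knave.
Then no assignment of the remaining roles makes every statement match its speaker's type — contradiction.
So Wendy is a knight.
With that fixed, Sven's statement is false, so Sven is a knave.
With that fixed, Fatima's statement is true, so Fatima is a knight.
With that fixed, Arjun's statement is false, so Arjun is a knave.

Wendy: knight, Fatima: knight, Arjun: knave, Sven: knave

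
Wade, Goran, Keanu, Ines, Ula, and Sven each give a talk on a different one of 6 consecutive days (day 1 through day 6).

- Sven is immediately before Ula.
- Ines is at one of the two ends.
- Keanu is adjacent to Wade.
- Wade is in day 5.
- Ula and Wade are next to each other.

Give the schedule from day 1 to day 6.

From clue 1: Ula is in {2,3,4,5,6}.
From clues 1–2: Ines is in {1,6}.
From clues 1–4: Wade → day 5.
From clues 1–5: Ines → day 1, Goran → day 2, Sven → day 3, Ula → day 4, Keanu → day 6.

Ines, Goran, Sven, Ula, Wade, Keanu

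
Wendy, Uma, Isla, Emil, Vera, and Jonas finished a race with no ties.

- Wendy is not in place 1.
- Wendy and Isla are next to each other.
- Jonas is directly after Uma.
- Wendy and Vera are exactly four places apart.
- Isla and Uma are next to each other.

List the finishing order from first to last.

Emil, Wendy, Isla, Uma, Jonas, Vera

From clue 1: Wendy is in {2,3,4,5,6}.
From clues 1–4: Wendy is in {2,5,6}.
From clues 1–5: Emil → place 1, Wendy → place 2, Isla → place 3, Uma → place 4, Jonas → place 5, Vera → place 6.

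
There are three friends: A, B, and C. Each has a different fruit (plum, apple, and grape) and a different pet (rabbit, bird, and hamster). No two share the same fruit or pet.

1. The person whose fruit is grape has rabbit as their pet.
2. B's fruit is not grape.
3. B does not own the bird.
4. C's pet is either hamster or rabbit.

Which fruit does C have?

With clues 1–4, apple and plum are impossible for C's fruit.
That leaves grape.

grape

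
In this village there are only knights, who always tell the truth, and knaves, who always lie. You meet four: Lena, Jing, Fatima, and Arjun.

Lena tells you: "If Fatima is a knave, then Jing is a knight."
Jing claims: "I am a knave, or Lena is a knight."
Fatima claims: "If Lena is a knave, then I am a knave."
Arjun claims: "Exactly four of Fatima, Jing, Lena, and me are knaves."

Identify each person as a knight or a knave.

Consider Lena. Suppose Lena is a knave.
Then whichever role Jing has, Jing's statement has the wrong truth value — contradiction.
So Lena is a knight.
With that fixed, Jing's statement is true, so Jing is a knight.
With that fixed, Fatima's statement is true, so Fatima is a knight.
With that fixed, Arjun's statement is false, so Arjun is a knave.

Lena: knight, Jing: knight, Fatima: knight, Arjun: knave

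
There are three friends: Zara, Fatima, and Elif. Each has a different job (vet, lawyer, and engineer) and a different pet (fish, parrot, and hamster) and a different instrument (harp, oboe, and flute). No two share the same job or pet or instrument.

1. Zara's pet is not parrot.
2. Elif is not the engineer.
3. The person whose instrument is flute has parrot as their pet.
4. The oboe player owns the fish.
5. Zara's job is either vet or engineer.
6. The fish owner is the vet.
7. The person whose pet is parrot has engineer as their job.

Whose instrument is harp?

Elif

With clues 1–7, Fatima and Zara are impossible for the one with instrument harp.
That leaves Elif.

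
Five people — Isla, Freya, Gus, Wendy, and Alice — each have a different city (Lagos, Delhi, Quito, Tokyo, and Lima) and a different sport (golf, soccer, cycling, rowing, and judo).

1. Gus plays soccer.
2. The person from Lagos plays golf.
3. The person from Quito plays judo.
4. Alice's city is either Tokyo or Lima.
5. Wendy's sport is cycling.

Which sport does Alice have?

Clue 1 rules out soccer for Alice's sport.
With clues 1–4, golf and judo are impossible for Alice's sport.
With clues 1–5, cycling is impossible for Alice's sport.
That leaves rowing.

rowing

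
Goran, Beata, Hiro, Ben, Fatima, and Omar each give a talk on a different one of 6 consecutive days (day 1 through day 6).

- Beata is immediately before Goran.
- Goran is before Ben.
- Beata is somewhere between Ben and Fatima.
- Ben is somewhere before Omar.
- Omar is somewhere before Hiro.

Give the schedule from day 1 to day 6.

From clue 1: Goran is in {2,3,4,5,6}.
From clues 1–2: Goran is in {2,3,4,5}.
From clues 1–3: Goran is in {3,4,5}.
From clues 1–4: Goran is in {3,4}.
From clues 1–5: Fatima → day 1, Beata → day 2, Goran → day 3, Ben → day 4, Omar → day 5, Hiro → day 6.

Fatima, Beata, Goran, Ben, Omar, Hiro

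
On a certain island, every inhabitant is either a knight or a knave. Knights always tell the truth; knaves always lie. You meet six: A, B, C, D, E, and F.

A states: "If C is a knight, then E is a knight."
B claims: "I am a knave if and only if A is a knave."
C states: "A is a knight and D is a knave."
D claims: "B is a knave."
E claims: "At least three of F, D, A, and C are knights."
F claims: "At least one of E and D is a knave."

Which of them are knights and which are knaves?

A: knight, B: knight, C: knight, D: knave, E: knight, F: knight

Consider A. Suppose A is a knave.
Then whichever role B has, B's statement has the wrong truth value — contradiction.
So A is a knight.
Consider B. Suppose B is a knave.
Then no assignment of the remaining roles makes every statement match its speaker's type — contradiction.
So B is a knight.
With that fixed, D's statement is false, so D is a knave.
With that fixed, F's statement is true, so F is a knight.
With that fixed, C's statement is true, so C is a knight.
With that fixed, E's statement is true, so E is a knight.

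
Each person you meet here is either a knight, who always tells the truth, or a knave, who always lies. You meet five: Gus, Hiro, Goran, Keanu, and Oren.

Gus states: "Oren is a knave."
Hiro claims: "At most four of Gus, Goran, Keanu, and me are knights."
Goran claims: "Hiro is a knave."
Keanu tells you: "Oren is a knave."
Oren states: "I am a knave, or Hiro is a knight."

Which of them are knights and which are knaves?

Regardless of anyone's role, Hiro's statement is true, so Hiro is a knight.
With that fixed, Goran's statement is false, so Goran is a knave.
With that fixed, Oren's statement is true, so Oren is a knight.
With that fixed, Gus's statement is false, so Gus is a knave.
With that fixed, Keanu's statement is false, so Keanu is a knave.

Gus: knave, Hiro: knight, Goran: knave, Keanu: knave, Oren: knight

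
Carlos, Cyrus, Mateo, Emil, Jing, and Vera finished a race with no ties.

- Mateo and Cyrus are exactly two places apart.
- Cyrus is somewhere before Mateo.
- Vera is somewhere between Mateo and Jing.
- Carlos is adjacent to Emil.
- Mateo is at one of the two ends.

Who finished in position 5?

Vera

With clues 1–2, Cyrus is ruled out for place 5.
With clues 1–4, Jing and Mateo are ruled out for place 5.
With clues 1–5, Carlos and Emil are ruled out for place 5.
So place 5 is Vera.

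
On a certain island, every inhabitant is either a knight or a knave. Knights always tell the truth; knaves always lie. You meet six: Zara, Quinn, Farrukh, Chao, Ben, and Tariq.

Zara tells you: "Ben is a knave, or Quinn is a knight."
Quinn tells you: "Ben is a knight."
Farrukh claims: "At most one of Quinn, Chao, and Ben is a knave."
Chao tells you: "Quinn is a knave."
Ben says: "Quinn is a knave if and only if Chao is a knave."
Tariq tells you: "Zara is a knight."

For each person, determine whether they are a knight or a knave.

Consider Zara. Suppose Zara is a knave.
Then no assignment of the remaining roles makes every statement match its speaker's type — contradiction.
So Zara is a knight.
With that fixed, Tariq's statement is true, so Tariq is a knight.
Consider Quinn. Suppose Quinn is a knight.
Then no assignment of the remaining roles makes every statement match its speaker's type — contradiction.
So Quinn is a knave.
With that fixed, Chao's statement is true, so Chao is a knight.
With that fixed, Ben's statement is false, so Ben is a knave.
With that fixed, Farrukh's statement is false, so Farrukh is a knave.

Zara: knight, Quinn: knave, Farrukh: knave, Chao: knight, Ben: knave, Tariq: knight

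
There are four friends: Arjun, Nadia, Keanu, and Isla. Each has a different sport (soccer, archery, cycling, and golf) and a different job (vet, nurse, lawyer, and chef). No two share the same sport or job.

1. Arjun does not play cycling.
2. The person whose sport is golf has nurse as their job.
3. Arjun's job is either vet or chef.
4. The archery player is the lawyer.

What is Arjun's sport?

Clue 1 rules out cycling for Arjun's sport.
With clues 1–3, golf is impossible for Arjun's sport.
With clues 1–4, archery is impossible for Arjun's sport.
That leaves soccer.

soccer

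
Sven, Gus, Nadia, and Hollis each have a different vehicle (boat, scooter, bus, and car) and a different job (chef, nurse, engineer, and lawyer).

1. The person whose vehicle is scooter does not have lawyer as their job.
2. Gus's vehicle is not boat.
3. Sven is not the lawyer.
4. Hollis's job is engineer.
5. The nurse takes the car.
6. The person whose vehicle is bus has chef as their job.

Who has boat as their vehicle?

With clues 1–2, Gus is impossible for the one with vehicle boat.
With clues 1–6, Hollis and Sven are impossible for the one with vehicle boat.
That leaves Nadia.

Nadia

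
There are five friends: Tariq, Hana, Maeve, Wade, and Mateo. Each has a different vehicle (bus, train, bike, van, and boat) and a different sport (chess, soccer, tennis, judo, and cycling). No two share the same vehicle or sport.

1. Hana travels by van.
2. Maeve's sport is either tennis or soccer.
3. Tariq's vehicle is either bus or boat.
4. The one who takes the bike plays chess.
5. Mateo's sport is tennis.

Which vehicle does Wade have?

Clue 1 rules out van for Wade's vehicle.
With clues 1–5, boat, bus, and train are impossible for Wade's vehicle.
That leaves bike.

bike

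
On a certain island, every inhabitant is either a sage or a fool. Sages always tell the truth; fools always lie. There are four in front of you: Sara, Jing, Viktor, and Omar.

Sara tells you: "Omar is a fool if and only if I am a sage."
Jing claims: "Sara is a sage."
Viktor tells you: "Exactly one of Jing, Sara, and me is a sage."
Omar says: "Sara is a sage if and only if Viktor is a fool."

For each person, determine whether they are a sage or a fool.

Sara: fool, Jing: fool, Viktor: fool, Omar: fool

Consider Sara. Suppose Sara is a sage.
Then no assignment of the remaining roles makes every statement match its speaker's type — contradiction.
So Sara is a fool.
With that fixed, Jing's statement is false, so Jing is a fool.
Consider Viktor. Suppose Viktor is a sage.
Then no assignment of the remaining roles makes every statement match its speaker's type — contradiction.
So Viktor is a fool.
With that fixed, Omar's statement is false, so Omar is a fool.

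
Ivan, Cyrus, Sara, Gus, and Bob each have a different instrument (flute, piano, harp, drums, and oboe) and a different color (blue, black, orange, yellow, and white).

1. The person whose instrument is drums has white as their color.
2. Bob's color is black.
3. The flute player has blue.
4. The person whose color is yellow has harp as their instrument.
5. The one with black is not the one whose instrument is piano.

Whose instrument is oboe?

Bob

With clues 1–5, Cyrus, Gus, Ivan, and Sara are impossible for the one with instrument oboe.
That leaves Bob.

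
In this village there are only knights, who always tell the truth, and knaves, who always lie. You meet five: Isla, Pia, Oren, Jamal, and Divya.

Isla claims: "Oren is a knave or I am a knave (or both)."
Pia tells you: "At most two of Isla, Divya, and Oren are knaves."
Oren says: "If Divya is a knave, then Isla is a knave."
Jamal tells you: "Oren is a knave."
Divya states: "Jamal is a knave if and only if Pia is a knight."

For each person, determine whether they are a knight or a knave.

Isla: knight, Pia: knight, Oren: knave, Jamal: knight, Divya: knave

Consider Isla. Suppose Isla is a knave.
Then Isla's own statement would have to be false, but it can't be — contradiction.
So Isla is a knight.
With that fixed, Pia's statement is true, so Pia is a knight.
Consider Oren. Suppose Oren is a knight.
Then Isla's statement comes out false, contradicting Isla being a knight.
So Oren is a knave.
With that fixed, Jamal's statement is true, so Jamal is a knight.
With that fixed, Divya's statement is false, so Divya is a knave.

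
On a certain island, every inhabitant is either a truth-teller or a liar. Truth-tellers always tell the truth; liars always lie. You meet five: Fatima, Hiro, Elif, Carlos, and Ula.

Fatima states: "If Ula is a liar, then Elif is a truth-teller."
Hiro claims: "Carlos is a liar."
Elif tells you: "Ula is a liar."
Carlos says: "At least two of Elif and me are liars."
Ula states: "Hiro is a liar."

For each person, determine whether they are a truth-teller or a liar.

Consider Fatima. Suppose Fatima is a liar.
Then no assignment of the remaining roles makes every statement match its speaker's type — contradiction.
So Fatima is a truth-teller.
Consider Hiro. Suppose Hiro is a liar.
Then no assignment of the remaining roles makes every statement match its speaker's type — contradiction.
So Hiro is a truth-teller.
With that fixed, Ula's statement is false, so Ula is a liar.
With that fixed, Elif's statement is true, so Elif is a truth-teller.
With that fixed, Carlos's statement is false, so Carlos is a liar.

Fatima: truth-teller, Hiro: truth-teller, Elif: truth-teller, Carlos: liar, Ula: liar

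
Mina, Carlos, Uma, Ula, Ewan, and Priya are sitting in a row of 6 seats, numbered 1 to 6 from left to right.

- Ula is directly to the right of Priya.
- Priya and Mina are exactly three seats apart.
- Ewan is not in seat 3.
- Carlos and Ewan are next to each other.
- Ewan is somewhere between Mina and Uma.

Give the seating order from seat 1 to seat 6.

Mina, Ewan, Carlos, Priya, Ula, Uma

From clue 1: Ula is in {2,3,4,5,6}.
From clues 1–2: Mina is in {1,2,4,5,6}.
From clues 1–4: Mina is in {1,2,4,6}.
From clues 1–5: Mina → seat 1, Ewan → seat 2, Carlos → seat 3, Priya → seat 4, Ula → seat 5, Uma → seat 6.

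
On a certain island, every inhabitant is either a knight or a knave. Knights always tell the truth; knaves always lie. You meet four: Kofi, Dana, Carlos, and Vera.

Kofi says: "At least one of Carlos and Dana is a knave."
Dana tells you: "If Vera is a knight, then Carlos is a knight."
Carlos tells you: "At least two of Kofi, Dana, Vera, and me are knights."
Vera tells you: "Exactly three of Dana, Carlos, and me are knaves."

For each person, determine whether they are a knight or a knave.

Kofi: knave, Dana: knight, Carlos: knight, Vera: knave

Consider Kofi. Suppose Kofi is a knight.
Then no assignment of the remaining roles makes every statement match its speaker's type — contradiction.
So Kofi is a knave.
Consider Dana. Suppose Dana is a knave.
Then Kofi's statement comes out true, contradicting Kofi being a knave.
So Dana is a knight.
With that fixed, Vera's statement is false, so Vera is a knave.
Consider Carlos. Suppose Carlos is a knave.
Then Kofi's statement comes out true, contradicting Kofi being a knave.
So Carlos is a knight.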